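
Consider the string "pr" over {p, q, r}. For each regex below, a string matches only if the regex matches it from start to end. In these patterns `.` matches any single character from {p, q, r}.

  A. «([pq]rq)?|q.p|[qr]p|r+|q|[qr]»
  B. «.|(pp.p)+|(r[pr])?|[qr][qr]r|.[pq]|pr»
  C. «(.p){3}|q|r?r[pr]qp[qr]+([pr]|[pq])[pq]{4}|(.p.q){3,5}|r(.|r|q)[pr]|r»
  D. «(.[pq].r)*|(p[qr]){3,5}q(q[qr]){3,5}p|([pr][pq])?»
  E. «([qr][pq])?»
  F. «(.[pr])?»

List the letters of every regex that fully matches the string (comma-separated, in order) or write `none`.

A → no match
B → match
C → no match
D → no match
E → no match
F → match

B, F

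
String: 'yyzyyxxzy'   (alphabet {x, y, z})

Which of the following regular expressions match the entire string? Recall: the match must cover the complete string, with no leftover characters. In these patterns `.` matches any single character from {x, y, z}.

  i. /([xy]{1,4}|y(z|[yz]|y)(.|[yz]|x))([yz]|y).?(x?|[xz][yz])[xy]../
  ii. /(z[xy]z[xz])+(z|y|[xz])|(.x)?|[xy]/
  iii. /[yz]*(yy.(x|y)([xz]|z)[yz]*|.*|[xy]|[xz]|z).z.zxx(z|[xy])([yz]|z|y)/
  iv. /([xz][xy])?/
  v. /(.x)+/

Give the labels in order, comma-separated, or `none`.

i → match
ii → no match
iii → no match
iv → no match
v → no match — must end with 'x'

i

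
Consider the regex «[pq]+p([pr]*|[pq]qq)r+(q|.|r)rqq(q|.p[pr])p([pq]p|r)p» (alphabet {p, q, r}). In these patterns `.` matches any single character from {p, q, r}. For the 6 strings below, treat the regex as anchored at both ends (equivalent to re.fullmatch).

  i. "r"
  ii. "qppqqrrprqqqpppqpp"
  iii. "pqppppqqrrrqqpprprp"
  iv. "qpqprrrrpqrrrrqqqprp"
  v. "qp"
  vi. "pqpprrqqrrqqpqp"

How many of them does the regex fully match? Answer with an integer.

i → no match — must end with "p"
ii → match
iii → match
iv → no match
v → no match
vi → no match
Total matched: 2

2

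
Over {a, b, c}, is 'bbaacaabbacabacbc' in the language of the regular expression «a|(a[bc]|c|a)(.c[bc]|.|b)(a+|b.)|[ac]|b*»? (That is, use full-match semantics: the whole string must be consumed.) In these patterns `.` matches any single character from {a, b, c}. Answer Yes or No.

No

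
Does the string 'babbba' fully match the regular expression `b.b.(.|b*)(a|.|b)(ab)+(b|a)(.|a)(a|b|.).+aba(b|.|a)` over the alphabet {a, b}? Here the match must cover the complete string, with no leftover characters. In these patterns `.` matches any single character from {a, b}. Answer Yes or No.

No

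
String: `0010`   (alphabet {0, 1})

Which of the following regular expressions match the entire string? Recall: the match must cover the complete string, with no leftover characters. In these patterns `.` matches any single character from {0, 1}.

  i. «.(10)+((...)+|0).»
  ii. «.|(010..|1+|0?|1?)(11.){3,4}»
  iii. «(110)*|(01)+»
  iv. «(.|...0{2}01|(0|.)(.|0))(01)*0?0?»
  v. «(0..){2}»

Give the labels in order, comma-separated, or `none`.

i → no match
ii → no match
iii → no match
iv → match
v → no match

iv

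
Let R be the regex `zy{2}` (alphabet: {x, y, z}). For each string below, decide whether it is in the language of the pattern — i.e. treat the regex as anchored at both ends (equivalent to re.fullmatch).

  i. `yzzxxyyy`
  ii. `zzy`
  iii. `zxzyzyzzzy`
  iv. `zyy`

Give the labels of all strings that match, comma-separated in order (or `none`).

iv

i → no match — must start with `zy`
ii → no match — must start with `zy`
iii → no match — must start with `zy`
iv → match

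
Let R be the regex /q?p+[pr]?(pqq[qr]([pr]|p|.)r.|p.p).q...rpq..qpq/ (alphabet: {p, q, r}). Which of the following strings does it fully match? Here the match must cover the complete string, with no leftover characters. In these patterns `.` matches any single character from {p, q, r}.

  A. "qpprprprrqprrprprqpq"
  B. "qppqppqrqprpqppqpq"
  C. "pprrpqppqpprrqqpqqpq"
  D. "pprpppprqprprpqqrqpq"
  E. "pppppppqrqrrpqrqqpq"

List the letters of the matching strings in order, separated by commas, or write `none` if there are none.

A → no match
B → match
C → no match
D → no match
E → match

B, E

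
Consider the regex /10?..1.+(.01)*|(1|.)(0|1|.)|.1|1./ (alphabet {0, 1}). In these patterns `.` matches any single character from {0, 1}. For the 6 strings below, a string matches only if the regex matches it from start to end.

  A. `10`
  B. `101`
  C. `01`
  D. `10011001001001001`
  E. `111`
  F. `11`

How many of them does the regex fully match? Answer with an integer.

4

A. `10` → match
B. `101` → no match
C. `01` → match
D → match
E. `111` → no match
F. `11` → match
Total matched: 4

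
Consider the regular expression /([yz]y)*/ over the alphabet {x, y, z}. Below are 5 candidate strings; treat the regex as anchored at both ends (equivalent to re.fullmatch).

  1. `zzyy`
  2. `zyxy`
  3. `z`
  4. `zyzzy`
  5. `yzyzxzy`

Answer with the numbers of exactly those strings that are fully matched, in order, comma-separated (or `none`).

none

1. `zzyy` → no match
2. `zyxy` → no match
3. `z` → no match
4. `zyzzy` → no match
5. `yzyzxzy` → no match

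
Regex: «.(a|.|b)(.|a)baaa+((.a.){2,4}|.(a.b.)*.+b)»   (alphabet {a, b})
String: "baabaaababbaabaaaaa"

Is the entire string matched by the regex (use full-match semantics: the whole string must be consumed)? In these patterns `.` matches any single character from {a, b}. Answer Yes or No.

Yes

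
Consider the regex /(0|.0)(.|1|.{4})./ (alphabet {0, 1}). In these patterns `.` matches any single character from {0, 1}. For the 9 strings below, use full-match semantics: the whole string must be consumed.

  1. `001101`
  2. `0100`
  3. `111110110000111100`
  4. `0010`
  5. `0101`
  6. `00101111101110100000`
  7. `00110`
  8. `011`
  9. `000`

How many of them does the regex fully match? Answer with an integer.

4

1. `001101` → match
2. `0100` → no match
3 → no match
4. `0010` → match
5. `0101` → no match
6 → no match
7. `00110` → no match
8. `011` → match
9. `000` → match
Total matched: 4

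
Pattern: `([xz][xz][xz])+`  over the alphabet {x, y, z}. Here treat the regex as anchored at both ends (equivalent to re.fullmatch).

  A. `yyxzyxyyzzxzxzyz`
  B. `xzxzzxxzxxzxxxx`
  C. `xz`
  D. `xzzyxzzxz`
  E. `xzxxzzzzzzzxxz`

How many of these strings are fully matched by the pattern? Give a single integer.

A → no match
B → match
C → no match
D → no match
E → no match
Total matched: 1

1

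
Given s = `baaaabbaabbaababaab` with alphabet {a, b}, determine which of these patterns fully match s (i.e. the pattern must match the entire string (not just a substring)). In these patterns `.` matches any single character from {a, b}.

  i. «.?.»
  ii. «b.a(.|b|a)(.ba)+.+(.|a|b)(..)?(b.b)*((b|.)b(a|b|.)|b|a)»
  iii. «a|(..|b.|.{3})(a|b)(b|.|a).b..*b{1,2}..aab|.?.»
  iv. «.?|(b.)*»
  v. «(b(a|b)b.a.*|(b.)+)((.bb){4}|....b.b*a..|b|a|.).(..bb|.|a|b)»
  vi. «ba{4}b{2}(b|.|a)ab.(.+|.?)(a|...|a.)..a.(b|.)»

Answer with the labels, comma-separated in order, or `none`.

i → no match
ii → no match
iii → match
iv → no match
v → no match
vi → match

iii, vi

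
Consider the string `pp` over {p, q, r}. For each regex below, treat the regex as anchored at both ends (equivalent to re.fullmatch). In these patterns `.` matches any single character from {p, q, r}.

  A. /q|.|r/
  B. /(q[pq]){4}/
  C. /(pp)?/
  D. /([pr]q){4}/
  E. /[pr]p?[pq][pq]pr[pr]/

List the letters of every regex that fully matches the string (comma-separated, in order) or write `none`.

A → no match
B → no match — must start with `q`
C → match
D → no match — must end with `q`
E → no match

C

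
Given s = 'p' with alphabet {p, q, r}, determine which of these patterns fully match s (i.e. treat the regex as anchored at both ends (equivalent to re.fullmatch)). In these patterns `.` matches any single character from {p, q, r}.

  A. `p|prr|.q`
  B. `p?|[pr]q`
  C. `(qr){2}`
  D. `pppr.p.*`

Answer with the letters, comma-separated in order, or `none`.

A → match
B → match
C → no match — must start with 'qr'
D → no match — must start with 'pppr'

A, B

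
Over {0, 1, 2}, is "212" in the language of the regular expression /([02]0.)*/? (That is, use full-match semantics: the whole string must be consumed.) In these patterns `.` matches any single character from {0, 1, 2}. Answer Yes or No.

No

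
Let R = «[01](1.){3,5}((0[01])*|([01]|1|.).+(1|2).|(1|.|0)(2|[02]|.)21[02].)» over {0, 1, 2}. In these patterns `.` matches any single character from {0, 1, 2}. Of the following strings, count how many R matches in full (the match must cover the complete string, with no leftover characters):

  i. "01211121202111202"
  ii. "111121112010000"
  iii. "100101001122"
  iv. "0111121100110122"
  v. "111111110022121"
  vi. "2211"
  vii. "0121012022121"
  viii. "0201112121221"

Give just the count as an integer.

3

i → no match
ii → match
iii → no match
iv → no match
v → match
vi → no match
vii → match
viii → no match
Total matched: 3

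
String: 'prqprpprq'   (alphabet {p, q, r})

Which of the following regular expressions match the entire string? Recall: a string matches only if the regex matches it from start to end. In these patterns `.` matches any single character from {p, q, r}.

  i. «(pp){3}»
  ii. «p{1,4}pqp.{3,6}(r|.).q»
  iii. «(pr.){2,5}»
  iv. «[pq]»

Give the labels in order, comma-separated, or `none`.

iii

i → no match — must start with 'pp'
ii → no match
iii → match
iv → no match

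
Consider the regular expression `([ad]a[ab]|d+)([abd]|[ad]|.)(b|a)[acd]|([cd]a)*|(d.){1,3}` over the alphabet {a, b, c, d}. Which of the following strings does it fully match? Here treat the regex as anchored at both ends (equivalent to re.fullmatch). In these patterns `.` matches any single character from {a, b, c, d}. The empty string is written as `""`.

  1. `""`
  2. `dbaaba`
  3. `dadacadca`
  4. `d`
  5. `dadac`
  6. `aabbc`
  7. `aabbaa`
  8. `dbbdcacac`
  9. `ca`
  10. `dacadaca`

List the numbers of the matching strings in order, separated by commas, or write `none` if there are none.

1, 7, 9, 10

1 → match
2 → no match
3 → no match
4 → no match
5 → no match
6 → no match
7 → match
8 → no match
9 → match
10 → match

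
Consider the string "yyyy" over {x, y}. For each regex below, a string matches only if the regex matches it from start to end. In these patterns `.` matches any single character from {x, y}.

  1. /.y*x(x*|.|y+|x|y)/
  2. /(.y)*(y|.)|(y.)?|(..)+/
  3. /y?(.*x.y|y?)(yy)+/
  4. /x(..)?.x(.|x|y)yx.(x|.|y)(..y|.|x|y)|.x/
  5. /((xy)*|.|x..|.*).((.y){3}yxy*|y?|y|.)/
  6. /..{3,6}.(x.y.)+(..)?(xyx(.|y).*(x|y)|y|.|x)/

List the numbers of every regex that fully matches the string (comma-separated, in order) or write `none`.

2, 3, 5

1 → no match
2 → match
3 → match
4 → no match
5 → match
6 → no match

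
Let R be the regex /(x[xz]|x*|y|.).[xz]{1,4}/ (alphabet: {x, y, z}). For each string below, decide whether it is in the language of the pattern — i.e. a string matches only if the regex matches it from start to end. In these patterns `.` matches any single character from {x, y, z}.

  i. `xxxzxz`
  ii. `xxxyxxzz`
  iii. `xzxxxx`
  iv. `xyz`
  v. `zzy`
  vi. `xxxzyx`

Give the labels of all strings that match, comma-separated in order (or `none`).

i → match
ii → match
iii → match
iv → match
v → no match
vi → no match

i, ii, iii, iv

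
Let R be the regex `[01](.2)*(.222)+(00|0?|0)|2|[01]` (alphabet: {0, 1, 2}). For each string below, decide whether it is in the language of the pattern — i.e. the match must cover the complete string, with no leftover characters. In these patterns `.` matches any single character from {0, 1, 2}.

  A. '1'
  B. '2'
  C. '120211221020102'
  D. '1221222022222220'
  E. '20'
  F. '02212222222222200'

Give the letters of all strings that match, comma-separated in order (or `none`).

A → match
B → match
C → no match
D → match
E → no match
F → match

A, B, D, F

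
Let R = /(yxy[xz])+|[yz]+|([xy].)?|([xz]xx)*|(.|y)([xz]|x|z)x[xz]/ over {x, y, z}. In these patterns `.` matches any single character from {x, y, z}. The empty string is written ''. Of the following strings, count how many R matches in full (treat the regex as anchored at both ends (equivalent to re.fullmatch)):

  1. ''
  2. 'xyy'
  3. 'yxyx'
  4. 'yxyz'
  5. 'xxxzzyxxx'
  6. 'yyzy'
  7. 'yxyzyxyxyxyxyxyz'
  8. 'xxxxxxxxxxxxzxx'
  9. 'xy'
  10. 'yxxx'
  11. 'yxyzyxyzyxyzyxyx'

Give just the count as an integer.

1. '' → match
2. 'xyy' → no match
3. 'yxyx' → match
4. 'yxyz' → match
5. 'xxxzzyxxx' → no match
6. 'yyzy' → match
7 → match
8 → match
9. 'xy' → match
10. 'yxxx' → match
11 → match
Total matched: 9

9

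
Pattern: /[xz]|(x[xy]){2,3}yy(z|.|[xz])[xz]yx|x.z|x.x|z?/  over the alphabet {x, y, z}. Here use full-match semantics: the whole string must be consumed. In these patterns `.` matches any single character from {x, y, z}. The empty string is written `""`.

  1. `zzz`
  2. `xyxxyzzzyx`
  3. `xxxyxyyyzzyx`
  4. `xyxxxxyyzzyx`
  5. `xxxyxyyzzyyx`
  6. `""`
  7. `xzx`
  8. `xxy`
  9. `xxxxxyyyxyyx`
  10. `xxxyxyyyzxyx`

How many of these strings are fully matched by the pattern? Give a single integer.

5

1. `zzz` → no match
2. `xyxxyzzzyx` → no match
3. `xxxyxyyyzzyx` → match
4. `xyxxxxyyzzyx` → match
5. `xxxyxyyzzyyx` → no match
6. `""` → match
7. `xzx` → match
8. `xxy` → no match
9. `xxxxxyyyxyyx` → no match
10. `xxxyxyyyzxyx` → match
Total matched: 5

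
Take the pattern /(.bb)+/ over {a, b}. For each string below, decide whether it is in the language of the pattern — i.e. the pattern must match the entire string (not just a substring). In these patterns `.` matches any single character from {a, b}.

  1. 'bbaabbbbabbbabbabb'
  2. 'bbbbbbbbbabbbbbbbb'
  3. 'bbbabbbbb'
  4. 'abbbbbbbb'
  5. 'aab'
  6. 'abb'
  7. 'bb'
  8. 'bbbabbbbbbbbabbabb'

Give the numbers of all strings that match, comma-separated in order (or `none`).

1 → no match
2 → match
3 → match
4 → match
5 → no match — must end with 'bb'
6 → match
7 → no match
8 → match

2, 3, 4, 6, 8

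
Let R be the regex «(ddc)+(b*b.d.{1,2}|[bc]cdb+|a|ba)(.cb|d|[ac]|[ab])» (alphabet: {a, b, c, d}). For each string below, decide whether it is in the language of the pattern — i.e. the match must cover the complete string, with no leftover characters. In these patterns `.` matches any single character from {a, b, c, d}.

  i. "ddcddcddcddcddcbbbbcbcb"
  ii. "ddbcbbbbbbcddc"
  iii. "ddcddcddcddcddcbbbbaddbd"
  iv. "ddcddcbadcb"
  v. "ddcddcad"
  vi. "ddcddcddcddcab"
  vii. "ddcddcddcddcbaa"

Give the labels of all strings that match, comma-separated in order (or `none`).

iii, iv, v, vi, vii

i → no match
ii → no match — must start with "ddc"
iii → match
iv → match
v → match
vi → match
vii → match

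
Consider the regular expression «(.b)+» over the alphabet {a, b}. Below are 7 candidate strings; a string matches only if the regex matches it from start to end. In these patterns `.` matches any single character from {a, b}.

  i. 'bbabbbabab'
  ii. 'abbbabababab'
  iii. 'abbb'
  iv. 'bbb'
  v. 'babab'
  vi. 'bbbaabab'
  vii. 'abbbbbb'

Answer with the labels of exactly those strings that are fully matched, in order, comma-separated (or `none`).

i. 'bbabbbabab' → match
ii. 'abbbabababab' → match
iii. 'abbb' → match
iv. 'bbb' → no match
v. 'babab' → no match
vi. 'bbbaabab' → no match
vii. 'abbbbbb' → no match

i, ii, iii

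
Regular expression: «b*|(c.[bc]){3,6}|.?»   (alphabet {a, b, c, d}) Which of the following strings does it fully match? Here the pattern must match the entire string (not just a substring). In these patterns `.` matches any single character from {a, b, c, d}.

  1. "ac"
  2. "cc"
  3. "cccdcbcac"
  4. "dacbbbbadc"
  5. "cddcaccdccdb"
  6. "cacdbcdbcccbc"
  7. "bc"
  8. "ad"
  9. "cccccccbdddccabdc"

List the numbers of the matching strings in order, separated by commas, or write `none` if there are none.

none

1. "ac" → no match
2. "cc" → no match
3. "cccdcbcac" → no match
4. "dacbbbbadc" → no match
5. "cddcaccdccdb" → no match
6 → no match
7. "bc" → no match
8. "ad" → no match
9 → no match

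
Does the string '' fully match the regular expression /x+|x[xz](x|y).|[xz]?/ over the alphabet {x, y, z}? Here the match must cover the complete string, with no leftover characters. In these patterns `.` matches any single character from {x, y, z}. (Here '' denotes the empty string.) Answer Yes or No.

Yes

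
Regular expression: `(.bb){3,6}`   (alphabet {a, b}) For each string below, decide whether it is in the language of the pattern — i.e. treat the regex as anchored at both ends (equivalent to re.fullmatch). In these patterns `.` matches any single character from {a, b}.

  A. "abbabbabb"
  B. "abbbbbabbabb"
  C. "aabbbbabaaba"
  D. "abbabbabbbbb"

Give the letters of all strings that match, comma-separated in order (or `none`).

A, B, D

A → match
B → match
C → no match — must end with "bb"
D → match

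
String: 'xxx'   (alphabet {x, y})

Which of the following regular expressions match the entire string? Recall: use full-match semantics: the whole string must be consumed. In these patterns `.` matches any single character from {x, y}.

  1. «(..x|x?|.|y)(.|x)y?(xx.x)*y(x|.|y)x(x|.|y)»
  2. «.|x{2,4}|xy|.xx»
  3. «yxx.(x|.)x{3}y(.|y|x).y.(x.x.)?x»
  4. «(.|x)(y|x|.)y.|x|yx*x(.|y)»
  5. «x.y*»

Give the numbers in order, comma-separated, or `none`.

2

1 → no match
2 → match
3 → no match — must start with 'yxx'
4 → no match
5 → no match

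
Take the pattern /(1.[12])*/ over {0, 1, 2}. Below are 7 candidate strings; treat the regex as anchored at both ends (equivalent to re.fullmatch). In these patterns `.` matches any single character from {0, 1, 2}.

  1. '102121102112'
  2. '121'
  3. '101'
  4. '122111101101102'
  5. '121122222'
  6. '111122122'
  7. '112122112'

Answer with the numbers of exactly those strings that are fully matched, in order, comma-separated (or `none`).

1 → match
2 → match
3 → match
4 → match
5 → no match
6 → match
7 → match

1, 2, 3, 4, 6, 7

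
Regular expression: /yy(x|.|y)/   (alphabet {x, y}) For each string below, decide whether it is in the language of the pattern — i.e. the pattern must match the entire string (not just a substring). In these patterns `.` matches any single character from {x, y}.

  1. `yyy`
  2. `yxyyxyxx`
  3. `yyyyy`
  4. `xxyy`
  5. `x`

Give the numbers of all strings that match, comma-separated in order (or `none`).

1

1 → match
2 → no match — must start with `yy`
3 → no match
4 → no match — must start with `yy`
5 → no match — must start with `yy`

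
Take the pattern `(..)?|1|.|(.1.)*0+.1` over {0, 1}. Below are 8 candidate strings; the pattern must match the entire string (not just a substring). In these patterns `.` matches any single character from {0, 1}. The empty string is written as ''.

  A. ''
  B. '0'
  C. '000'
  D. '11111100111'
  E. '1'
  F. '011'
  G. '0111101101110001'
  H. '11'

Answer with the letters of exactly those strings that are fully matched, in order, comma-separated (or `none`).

A. '' → match
B. '0' → match
C. '000' → no match
D. '11111100111' → no match
E. '1' → match
F. '011' → match
G → match
H. '11' → match

A, B, E, F, G, H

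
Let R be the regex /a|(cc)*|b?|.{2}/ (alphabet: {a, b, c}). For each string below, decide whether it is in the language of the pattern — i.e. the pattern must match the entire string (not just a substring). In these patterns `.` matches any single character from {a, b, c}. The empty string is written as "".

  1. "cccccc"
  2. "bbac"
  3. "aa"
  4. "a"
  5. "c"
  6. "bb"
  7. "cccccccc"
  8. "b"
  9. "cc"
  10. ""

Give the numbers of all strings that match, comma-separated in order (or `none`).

1, 3, 4, 6, 7, 8, 9, 10

1 → match
2 → no match
3 → match
4 → match
5 → no match
6 → match
7 → match
8 → match
9 → match
10 → match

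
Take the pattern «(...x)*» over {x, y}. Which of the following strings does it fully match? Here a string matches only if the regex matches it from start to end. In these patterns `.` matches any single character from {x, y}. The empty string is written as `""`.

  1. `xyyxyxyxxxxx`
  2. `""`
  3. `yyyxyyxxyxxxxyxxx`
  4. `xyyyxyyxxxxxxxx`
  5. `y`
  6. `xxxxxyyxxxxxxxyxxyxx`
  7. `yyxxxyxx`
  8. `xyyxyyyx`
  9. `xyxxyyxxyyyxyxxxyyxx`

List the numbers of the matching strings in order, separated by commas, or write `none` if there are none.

1 → match
2 → match
3 → no match
4 → no match
5 → no match
6 → match
7 → match
8 → match
9 → match

1, 2, 6, 7, 8, 9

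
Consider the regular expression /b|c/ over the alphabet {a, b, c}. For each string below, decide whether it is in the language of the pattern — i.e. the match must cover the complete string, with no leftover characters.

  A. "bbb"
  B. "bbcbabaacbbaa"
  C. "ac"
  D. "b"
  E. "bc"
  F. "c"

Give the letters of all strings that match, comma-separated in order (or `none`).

A → no match
B → no match
C → no match
D → match
E → no match
F → match

D, F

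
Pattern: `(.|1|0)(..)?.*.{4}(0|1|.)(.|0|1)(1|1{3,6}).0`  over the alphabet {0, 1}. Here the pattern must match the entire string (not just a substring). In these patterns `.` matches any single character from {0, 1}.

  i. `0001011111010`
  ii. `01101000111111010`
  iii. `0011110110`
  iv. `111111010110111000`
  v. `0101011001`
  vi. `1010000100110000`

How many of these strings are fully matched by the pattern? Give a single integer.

i → no match
ii → no match
iii → match
iv → no match
v → no match — must end with `0`
vi → no match
Total matched: 1

1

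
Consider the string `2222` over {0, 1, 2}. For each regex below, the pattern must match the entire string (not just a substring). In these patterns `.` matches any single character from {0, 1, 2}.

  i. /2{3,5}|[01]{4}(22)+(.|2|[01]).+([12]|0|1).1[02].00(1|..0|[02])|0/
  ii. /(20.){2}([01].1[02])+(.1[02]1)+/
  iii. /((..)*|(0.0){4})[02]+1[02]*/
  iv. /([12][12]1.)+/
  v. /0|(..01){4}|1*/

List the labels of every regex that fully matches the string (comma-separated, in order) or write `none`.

i

i → match
ii → no match — must start with `20`
iii → no match
iv → no match
v → no match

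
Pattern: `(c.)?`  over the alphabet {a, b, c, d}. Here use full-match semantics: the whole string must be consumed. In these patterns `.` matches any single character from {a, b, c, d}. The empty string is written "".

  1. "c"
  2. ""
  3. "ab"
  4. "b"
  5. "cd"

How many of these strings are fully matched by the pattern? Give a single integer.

1 → no match
2 → match
3 → no match
4 → no match
5 → match
Total matched: 2

2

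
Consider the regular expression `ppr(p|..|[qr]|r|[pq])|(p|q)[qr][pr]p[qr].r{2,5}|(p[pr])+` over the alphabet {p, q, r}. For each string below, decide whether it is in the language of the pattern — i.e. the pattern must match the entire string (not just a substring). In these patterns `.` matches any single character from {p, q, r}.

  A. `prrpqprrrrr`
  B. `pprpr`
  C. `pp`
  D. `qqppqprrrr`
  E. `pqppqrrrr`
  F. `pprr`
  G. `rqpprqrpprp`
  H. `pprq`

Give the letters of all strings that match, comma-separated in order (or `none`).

A → match
B → match
C → match
D → match
E → match
F → match
G → no match
H → match

A, B, C, D, E, F, H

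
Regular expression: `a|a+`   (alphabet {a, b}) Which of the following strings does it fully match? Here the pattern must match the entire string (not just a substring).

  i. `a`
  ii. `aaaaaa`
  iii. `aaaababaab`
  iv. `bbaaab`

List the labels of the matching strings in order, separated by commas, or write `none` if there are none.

i, ii

i → match
ii → match
iii → no match — must end with `a`
iv → no match — must start with `a`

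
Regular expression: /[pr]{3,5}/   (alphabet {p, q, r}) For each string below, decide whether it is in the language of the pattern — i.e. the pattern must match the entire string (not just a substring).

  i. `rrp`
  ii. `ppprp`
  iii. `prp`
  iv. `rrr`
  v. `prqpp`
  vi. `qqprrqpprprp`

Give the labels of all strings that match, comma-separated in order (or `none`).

i. `rrp` → match
ii. `ppprp` → match
iii. `prp` → match
iv. `rrr` → match
v. `prqpp` → no match
vi. `qqprrqpprprp` → no match

i, ii, iii, iv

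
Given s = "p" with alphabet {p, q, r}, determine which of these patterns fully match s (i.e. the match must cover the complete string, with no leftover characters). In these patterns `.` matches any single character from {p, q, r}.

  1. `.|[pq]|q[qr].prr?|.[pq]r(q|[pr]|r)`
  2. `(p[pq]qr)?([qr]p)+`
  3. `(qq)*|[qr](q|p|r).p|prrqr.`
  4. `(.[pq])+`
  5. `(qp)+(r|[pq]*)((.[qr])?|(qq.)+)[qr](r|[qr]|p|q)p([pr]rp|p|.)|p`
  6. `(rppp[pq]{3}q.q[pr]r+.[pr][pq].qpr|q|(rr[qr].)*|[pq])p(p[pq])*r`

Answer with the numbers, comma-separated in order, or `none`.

1 → match
2 → no match
3 → no match
4 → no match
5 → match
6 → no match — must end with "r"

1, 5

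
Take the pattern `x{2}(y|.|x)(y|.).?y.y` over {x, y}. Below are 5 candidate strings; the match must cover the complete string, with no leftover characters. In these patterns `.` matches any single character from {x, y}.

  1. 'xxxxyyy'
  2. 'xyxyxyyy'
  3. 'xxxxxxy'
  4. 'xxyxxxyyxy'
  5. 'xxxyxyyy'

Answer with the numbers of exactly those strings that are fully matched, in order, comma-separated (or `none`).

1 → match
2 → no match
3 → no match
4 → no match
5 → match

1, 5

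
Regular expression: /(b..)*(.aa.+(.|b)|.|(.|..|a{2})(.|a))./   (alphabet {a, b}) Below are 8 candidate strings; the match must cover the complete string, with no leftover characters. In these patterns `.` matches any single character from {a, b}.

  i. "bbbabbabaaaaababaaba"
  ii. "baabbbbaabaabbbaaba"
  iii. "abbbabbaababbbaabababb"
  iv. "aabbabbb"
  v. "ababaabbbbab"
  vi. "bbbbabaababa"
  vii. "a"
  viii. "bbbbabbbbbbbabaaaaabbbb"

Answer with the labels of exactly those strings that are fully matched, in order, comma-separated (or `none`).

ii

i → no match
ii → match
iii → no match
iv → no match
v → no match
vi → no match
vii → no match
viii → no match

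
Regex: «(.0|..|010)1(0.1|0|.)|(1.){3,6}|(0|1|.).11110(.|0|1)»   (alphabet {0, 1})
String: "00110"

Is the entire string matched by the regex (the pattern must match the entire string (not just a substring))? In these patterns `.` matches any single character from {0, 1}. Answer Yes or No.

No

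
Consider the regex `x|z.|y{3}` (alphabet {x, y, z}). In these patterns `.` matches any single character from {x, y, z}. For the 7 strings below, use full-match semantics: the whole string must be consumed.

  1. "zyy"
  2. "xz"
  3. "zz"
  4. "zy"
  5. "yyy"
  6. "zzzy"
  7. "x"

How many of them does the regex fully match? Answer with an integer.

1. "zyy" → no match
2. "xz" → no match
3. "zz" → match
4. "zy" → match
5. "yyy" → match
6. "zzzy" → no match
7. "x" → match
Total matched: 4

4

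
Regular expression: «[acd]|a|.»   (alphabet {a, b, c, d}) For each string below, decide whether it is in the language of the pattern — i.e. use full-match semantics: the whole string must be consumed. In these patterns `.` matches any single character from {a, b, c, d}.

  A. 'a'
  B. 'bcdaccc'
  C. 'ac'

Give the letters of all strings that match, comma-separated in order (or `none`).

A

A. 'a' → match
B. 'bcdaccc' → no match
C. 'ac' → no match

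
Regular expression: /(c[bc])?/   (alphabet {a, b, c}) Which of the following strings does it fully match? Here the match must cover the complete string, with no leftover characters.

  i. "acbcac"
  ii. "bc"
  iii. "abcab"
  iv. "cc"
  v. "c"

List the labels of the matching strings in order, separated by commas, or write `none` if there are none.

i → no match
ii → no match
iii → no match
iv → match
v → no match

iv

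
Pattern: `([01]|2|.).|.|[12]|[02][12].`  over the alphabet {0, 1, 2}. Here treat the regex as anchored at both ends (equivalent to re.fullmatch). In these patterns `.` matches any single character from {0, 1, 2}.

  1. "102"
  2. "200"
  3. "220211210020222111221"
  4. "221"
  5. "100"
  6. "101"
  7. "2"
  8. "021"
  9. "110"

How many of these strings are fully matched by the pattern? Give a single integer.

3

1. "102" → no match
2. "200" → no match
3 → no match
4. "221" → match
5. "100" → no match
6. "101" → no match
7. "2" → match
8. "021" → match
9. "110" → no match
Total matched: 3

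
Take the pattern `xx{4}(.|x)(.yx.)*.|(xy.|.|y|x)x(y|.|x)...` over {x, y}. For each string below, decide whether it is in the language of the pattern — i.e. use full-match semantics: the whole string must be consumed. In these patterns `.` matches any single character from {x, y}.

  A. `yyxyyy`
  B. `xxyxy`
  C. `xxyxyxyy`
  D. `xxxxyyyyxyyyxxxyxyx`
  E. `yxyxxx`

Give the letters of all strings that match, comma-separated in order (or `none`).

E

A → no match
B → no match
C → no match
D → no match
E → match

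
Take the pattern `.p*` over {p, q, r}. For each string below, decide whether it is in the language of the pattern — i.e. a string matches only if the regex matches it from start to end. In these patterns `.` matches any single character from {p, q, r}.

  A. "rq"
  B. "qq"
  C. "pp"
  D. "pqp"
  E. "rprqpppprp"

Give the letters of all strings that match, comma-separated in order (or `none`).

A → no match
B → no match
C → match
D → no match
E → no match

C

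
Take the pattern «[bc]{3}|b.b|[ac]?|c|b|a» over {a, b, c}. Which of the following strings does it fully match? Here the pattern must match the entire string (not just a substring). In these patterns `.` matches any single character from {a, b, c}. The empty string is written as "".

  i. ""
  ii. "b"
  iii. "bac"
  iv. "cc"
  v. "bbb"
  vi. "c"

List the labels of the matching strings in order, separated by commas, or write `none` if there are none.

i, ii, v, vi

i → match
ii → match
iii → no match
iv → no match
v → match
vi → match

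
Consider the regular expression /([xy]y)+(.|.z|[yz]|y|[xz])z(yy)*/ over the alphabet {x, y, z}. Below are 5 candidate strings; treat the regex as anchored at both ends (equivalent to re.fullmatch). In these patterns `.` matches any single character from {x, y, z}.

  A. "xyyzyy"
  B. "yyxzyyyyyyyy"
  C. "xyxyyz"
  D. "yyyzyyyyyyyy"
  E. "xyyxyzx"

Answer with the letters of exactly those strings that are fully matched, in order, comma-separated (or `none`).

A, B, C, D

A. "xyyzyy" → match
B. "yyxzyyyyyyyy" → match
C. "xyxyyz" → match
D. "yyyzyyyyyyyy" → match
E. "xyyxyzx" → no match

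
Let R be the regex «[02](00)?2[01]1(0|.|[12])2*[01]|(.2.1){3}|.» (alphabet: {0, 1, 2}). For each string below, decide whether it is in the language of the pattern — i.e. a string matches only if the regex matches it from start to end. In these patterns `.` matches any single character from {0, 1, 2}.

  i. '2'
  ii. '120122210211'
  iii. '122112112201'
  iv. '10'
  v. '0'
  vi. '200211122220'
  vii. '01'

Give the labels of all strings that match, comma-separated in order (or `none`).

i. '2' → match
ii. '120122210211' → match
iii. '122112112201' → match
iv. '10' → no match
v. '0' → match
vi. '200211122220' → match
vii. '01' → no match

i, ii, iii, v, vi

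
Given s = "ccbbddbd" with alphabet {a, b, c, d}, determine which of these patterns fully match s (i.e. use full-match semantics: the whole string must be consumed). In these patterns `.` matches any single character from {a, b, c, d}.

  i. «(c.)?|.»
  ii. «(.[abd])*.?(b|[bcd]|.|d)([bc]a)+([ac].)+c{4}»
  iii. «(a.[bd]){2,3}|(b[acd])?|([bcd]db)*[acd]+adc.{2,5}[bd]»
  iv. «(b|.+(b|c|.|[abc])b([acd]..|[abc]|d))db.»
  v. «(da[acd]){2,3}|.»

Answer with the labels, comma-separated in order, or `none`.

i → no match
ii → no match — must end with "c"
iii → no match
iv → match
v → no match

iv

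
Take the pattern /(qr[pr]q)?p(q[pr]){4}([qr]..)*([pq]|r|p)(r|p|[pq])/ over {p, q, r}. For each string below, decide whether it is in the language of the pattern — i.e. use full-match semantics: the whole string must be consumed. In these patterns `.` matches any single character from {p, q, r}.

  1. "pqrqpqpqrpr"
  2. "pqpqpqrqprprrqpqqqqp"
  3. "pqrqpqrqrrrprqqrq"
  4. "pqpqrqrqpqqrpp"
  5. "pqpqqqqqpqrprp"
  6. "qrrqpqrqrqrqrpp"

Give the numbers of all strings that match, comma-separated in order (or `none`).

1 → match
2 → match
3 → match
4 → match
5 → no match
6 → match

1, 2, 3, 4, 6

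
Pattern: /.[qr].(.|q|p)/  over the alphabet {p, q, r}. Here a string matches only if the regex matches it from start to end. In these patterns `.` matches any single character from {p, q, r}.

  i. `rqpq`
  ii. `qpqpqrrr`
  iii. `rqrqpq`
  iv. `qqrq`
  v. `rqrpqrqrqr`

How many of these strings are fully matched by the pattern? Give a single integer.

i → match
ii → no match
iii → no match
iv → match
v → no match
Total matched: 2

2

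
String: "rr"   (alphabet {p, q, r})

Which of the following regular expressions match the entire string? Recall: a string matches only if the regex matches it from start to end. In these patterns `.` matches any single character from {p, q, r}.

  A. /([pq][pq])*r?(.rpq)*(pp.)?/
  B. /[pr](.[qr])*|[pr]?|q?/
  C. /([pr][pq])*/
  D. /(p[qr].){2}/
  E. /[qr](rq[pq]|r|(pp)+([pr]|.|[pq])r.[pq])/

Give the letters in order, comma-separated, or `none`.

A → no match
B → no match
C → no match
D → no match — must start with "p"
E → match

E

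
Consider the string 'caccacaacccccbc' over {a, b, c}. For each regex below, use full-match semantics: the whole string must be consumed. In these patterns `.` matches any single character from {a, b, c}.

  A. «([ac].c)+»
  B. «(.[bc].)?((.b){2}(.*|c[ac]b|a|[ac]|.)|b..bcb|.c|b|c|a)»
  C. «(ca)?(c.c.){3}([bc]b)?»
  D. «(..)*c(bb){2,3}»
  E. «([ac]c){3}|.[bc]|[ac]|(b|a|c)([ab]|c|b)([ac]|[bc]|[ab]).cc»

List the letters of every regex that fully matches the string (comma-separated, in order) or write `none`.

A → match
B → no match
C → no match
D → no match — must end with 'bb'
E → no match

A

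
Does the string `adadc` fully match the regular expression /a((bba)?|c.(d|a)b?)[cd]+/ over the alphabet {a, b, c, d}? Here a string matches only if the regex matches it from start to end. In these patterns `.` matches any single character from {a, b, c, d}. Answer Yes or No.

No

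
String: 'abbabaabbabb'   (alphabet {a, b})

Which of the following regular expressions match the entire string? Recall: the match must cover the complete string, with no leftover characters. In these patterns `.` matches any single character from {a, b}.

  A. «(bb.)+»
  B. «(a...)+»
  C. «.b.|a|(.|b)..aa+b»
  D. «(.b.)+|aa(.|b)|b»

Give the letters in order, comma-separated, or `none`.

D

A → no match — must start with 'bb'
B → no match
C → no match
D → match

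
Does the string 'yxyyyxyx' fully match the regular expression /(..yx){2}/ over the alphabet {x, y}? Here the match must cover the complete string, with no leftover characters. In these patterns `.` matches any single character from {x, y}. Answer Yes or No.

No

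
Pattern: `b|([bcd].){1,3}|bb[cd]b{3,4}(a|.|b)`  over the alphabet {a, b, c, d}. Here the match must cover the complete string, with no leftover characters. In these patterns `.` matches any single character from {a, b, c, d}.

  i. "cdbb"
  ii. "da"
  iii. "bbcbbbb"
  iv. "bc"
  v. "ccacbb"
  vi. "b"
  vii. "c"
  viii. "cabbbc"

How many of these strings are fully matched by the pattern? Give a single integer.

6

i → match
ii → match
iii → match
iv → match
v → no match
vi → match
vii → no match
viii → match
Total matched: 6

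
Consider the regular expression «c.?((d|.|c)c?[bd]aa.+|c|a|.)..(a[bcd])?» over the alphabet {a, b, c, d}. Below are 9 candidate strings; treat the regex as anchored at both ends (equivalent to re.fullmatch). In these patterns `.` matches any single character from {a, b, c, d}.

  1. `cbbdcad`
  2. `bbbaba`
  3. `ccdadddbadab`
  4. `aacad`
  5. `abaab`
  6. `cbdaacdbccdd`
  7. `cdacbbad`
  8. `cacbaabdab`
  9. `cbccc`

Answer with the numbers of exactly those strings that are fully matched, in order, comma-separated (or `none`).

1, 6, 8, 9

1 → match
2 → no match — must start with `c`
3 → no match
4 → no match — must start with `c`
5 → no match — must start with `c`
6 → match
7 → no match
8 → match
9 → match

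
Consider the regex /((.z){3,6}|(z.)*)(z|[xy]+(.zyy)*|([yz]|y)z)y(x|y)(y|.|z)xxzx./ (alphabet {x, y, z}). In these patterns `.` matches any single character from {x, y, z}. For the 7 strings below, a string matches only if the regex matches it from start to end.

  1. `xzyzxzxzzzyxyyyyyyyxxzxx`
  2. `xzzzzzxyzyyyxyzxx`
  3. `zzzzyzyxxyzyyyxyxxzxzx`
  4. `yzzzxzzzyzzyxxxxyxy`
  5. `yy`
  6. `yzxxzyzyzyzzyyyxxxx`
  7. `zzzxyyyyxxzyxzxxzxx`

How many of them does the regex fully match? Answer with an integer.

1

1 → match
2 → no match
3 → no match
4 → no match
5 → no match
6 → no match
7 → no match
Total matched: 1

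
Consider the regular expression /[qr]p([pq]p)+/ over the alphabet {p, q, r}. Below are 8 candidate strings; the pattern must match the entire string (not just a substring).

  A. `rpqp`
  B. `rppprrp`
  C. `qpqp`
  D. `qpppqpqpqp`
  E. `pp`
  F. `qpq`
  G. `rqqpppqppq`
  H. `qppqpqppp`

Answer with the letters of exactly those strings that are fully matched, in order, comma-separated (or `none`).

A, C, D

A → match
B → no match
C → match
D → match
E → no match
F → no match — must end with `p`
G → no match — must end with `p`
H → no match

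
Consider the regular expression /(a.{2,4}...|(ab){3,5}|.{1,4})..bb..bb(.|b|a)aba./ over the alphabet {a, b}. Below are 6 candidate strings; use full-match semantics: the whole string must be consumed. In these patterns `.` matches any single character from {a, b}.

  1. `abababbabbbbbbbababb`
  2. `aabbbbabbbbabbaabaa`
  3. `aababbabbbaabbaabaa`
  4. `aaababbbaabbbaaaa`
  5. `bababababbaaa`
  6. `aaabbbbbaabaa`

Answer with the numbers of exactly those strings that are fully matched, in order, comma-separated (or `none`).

2, 3

1 → no match
2 → match
3 → match
4 → no match
5 → no match
6 → no match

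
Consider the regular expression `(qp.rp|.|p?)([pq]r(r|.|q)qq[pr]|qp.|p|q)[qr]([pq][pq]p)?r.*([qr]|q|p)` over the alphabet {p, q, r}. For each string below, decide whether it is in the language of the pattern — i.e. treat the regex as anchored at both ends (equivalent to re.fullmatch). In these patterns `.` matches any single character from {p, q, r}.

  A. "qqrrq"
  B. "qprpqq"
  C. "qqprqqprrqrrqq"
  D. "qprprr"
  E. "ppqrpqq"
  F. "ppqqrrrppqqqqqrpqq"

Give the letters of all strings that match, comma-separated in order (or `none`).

A → match
B → no match
C → no match
D → no match
E → match
F → no match

A, E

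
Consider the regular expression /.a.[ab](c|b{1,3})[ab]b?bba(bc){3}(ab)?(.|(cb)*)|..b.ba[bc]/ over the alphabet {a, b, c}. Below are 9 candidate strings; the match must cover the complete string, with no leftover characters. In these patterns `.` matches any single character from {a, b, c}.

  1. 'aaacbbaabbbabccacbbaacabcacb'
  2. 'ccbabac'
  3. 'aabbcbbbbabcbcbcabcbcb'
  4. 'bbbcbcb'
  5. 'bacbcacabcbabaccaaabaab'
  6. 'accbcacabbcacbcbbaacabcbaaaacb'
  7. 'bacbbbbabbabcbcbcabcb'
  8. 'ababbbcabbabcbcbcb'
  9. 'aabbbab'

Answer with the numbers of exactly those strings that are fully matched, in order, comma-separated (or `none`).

1 → no match
2 → match
3 → match
4 → no match
5 → no match
6 → no match
7 → match
8 → no match
9 → match

2, 3, 7, 9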